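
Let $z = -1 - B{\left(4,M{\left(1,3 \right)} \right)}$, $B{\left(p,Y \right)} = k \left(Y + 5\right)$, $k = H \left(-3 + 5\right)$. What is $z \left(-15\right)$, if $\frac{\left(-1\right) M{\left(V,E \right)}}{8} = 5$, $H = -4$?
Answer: $4215$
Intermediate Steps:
$M{\left(V,E \right)} = -40$ ($M{\left(V,E \right)} = \left(-8\right) 5 = -40$)
$k = -8$ ($k = - 4 \left(-3 + 5\right) = \left(-4\right) 2 = -8$)
$B{\left(p,Y \right)} = -40 - 8 Y$ ($B{\left(p,Y \right)} = - 8 \left(Y + 5\right) = - 8 \left(5 + Y\right) = -40 - 8 Y$)
$z = -281$ ($z = -1 - \left(-40 - -320\right) = -1 - \left(-40 + 320\right) = -1 - 280 = -281$)
$z \left(-15\right) = \left(-281\right) \left(-15\right) = 4215$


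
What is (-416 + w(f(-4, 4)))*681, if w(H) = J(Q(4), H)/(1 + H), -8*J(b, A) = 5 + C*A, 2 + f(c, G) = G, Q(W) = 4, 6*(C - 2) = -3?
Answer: -283523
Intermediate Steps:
C = 3/2 (C = 2 + (⅙)*(-3) = 2 - ½ = 3/2 ≈ 1.5000)
f(c, G) = -2 + G
J(b, A) = -5/8 - 3*A/16 (J(b, A) = -(5 + 3*A/2)/8 = -5/8 - 3*A/16)
w(H) = (-5/8 - 3*H/16)/(1 + H)
(-416 + w(f(-4, 4)))*681 = (-416 + (-10 - 3*(-2 + 4))/(16*(1 + (-2 + 4))))*681 = (-416 + (-10 - 3*2)/(16*(1 + 2)))*681 = (-416 + (1/16)*(-10 - 6)/3)*681 = (-416 + (1/16)*(⅓)*(-16))*681 = (-416 - ⅓)*681 = -1249/3*681 = -283523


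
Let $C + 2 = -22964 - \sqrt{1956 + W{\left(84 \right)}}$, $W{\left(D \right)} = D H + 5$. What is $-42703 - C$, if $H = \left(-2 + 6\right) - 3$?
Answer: $-19737 + \sqrt{2045} \approx -19692.0$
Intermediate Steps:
$H = 1$ ($H = 4 - 3 = 1$)
$W{\left(D \right)} = 5 + D$ ($W{\left(D \right)} = D 1 + 5 = D + 5 = 5 + D$)
$C = -22966 - \sqrt{2045}$ ($C = -2 - \left(22964 + \sqrt{1956 + \left(5 + 84\right)}\right) = -2 - \left(22964 + \sqrt{1956 + 89}\right) = -2 - \left(22964 + \sqrt{2045}\right) = -22966 - \sqrt{2045} \approx -23011.0$)
$-42703 - C = -42703 - \left(-22966 - \sqrt{2045}\right) = -42703 + \left(22966 + \sqrt{2045}\right) = -19737 + \sqrt{2045}$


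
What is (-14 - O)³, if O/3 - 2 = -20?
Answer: 64000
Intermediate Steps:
O = -54 (O = 6 + 3*(-20) = 6 - 60 = -54)
(-14 - O)³ = (-14 - 1*(-54))³ = (-14 + 54)³ = 40³ = 64000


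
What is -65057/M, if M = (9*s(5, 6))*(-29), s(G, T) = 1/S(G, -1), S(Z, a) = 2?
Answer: 130114/261 ≈ 498.52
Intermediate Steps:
s(G, T) = 1/2
M = -261/2 (M = (9*(1/2))*(-29) = (9/2)*(-29) = -261/2 ≈ -130.50)
-65057/M = -65057/(-261/2) = -65057*(-2/261) = 130114/261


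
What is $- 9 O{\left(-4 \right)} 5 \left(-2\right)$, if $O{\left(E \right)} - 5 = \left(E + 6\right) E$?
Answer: $-270$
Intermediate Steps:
$O{\left(E \right)} = 5 + E \left(6 + E\right)$ ($O{\left(E \right)} = 5 + \left(E + 6\right) E = 5 + \left(6 + E\right) E = 5 + E \left(6 + E\right)$)
$- 9 O{\left(-4 \right)} 5 \left(-2\right) = - 9 \left(5 + \left(-4\right)^{2} + 6 \left(-4\right)\right) 5 \left(-2\right) = - 9 \left(5 + 16 - 24\right) \left(-10\right) = \left(-9\right) \left(-3\right) \left(-10\right) = 27 \left(-10\right) = -270$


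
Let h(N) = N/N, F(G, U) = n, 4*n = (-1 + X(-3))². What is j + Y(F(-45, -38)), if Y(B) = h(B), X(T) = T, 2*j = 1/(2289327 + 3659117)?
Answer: 11896889/11896888 ≈ 1.0000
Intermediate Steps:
j = 1/11896888 (j = 1/(2*(2289327 + 3659117)) = (½)/5948444 = (½)*(1/5948444) = 1/11896888 ≈ 8.4056e-8)
n = 4 (n = (-1 - 3)²/4 = (¼)*(-4)² = (¼)*16 = 4)
F(G, U) = 4
h(N) = 1
Y(B) = 1
j + Y(F(-45, -38)) = 1/11896888 + 1 = 11896889/11896888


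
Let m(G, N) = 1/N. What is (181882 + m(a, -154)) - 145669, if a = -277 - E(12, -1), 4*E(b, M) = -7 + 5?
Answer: 5576801/154 ≈ 36213.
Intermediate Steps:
E(b, M) = -½ (E(b, M) = (-7 + 5)/4 = (¼)*(-2) = -½)
a = -553/2 (a = -277 - 1*(-½) = -277 + ½ = -553/2 ≈ -276.50)
(181882 + m(a, -154)) - 145669 = (181882 + 1/(-154)) - 145669 = (181882 - 1/154) - 145669 = 28009827/154 - 145669 = 5576801/154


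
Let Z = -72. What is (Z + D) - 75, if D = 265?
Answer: 118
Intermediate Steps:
(Z + D) - 75 = (-72 + 265) - 75 = 193 - 75 = 118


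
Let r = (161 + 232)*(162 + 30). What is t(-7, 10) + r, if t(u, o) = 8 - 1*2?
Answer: 75462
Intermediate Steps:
t(u, o) = 6 (t(u, o) = 8 - 2 = 6)
r = 75456 (r = 393*192 = 75456)
t(-7, 10) + r = 6 + 75456 = 75462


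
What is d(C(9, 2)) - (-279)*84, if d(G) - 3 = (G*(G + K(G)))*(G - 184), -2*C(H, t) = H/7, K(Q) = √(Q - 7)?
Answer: 64107231/2744 + 23265*I*√1498/2744 ≈ 23363.0 + 328.15*I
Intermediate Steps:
K(Q) = √(-7 + Q)
C(H, t) = -H/14 (C(H, t) = -H/(2*7) = -H/14)
d(G) = 3 + G*(-184 + G)*(G + √(-7 + G)) (d(G) = 3 + (G*(G + √(-7 + G)))*(G - 184) = 3 + (G*(G + √(-7 + G)))*(-184 + G) = 3 + G*(-184 + G)*(G + √(-7 + G)))
d(C(9, 2)) - (-279)*84 = (3 + (-1/14*9)³ - 184*(-1/14*9)² + (-1/14*9)²*√(-7 - 1/14*9) - 184*(-1/14*9)*√(-7 - 1/14*9)) - (-279)*84 = (3 + (-9/14)³ - 184*(-9/14)² + (-9/14)²*√(-7 - 9/14) - 184*(-9/14)*√(-7 - 9/14)) - 1*(-23436) = (3 - 729/2744 - 184*81/196 + 81*√(-107/14)/196 - 184*(-9/14)*√(-107/14)) + 23436 = (3 - 729/2744 - 3726/49 + 81*(I*√1498/14)/196 - 184*(-9/14)*I*√1498/14) + 23436 = (3 - 729/2744 - 3726/49 + 81*I*√1498/2744 + 414*I*√1498/49) + 23436 = (-201153/2744 + 23265*I*√1498/2744) + 23436 = 64107231/2744 + 23265*I*√1498/2744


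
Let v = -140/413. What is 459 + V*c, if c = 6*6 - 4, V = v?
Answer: 26441/59 ≈ 448.15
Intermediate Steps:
v = -20/59 (v = -140*1/413 = -20/59 ≈ -0.33898)
V = -20/59 ≈ -0.33898
c = 32 (c = 36 - 4 = 32)
459 + V*c = 459 - 20/59*32 = 459 - 640/59 = 26441/59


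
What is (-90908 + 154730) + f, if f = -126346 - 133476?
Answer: -196000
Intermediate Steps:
f = -259822
(-90908 + 154730) + f = (-90908 + 154730) - 259822 = 63822 - 259822 = -196000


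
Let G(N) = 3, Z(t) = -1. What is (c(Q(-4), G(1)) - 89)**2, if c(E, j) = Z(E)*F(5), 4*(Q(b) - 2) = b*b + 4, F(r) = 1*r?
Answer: 8836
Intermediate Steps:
F(r) = r
Q(b) = 3 + b**2/4 (Q(b) = 2 + (b*b + 4)/4 = 2 + (b**2 + 4)/4 = 2 + (4 + b**2)/4 = 2 + (1 + b**2/4) = 3 + b**2/4)
c(E, j) = -5 (c(E, j) = -1*5 = -5)
(c(Q(-4), G(1)) - 89)**2 = (-5 - 89)**2 = (-94)**2 = 8836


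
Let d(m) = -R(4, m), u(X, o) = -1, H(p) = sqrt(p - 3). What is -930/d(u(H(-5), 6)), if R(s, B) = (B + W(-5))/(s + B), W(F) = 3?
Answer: 1395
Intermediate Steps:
H(p) = sqrt(-3 + p)
R(s, B) = (3 + B)/(B + s) (R(s, B) = (B + 3)/(s + B) = (3 + B)/(B + s))
d(m) = -(3 + m)/(4 + m) (d(m) = -(3 + m)/(m + 4) = -(3 + m)/(4 + m))
-930/d(u(H(-5), 6)) = -930*(4 - 1)/(-3 - 1*(-1)) = -930*3/(-3 + 1) = -930/((1/3)*(-2)) = -930/(-2/3) = -930*(-3/2) = 1395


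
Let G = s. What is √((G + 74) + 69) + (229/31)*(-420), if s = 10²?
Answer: -96180/31 + 9*√3 ≈ -3087.0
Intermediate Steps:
s = 100
G = 100
√((G + 74) + 69) + (229/31)*(-420) = √((100 + 74) + 69) + (229/31)*(-420) = √(174 + 69) + (229*(1/31))*(-420) = √243 + (229/31)*(-420) = 9*√3 - 96180/31 = -96180/31 + 9*√3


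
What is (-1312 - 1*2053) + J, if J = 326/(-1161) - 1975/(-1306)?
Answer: -5100367871/1516266 ≈ -3363.8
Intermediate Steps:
J = 1867219/1516266 (J = 326*(-1/1161) - 1975*(-1/1306) = -326/1161 + 1975/1306 = 1867219/1516266 ≈ 1.2315)
(-1312 - 1*2053) + J = (-1312 - 1*2053) + 1867219/1516266 = (-1312 - 2053) + 1867219/1516266 = -3365 + 1867219/1516266 = -5100367871/1516266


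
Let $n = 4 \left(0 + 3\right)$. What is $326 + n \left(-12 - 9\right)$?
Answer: $74$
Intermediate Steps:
$n = 12$ ($n = 4 \cdot 3 = 12$)
$326 + n \left(-12 - 9\right) = 326 + 12 \left(-12 - 9\right) = 326 + 12 \left(-21\right) = 326 - 252 = 74$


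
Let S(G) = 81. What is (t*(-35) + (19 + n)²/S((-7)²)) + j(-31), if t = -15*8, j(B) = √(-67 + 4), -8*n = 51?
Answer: 21783001/5184 + 3*I*√7 ≈ 4202.0 + 7.9373*I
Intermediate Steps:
n = -51/8 (n = -⅛*51 = -51/8 ≈ -6.3750)
j(B) = 3*I*√7 (j(B) = √(-63) = 3*I*√7)
t = -120
(t*(-35) + (19 + n)²/S((-7)²)) + j(-31) = (-120*(-35) + (19 - 51/8)²/81) + 3*I*√7 = (4200 + (101/8)²*(1/81)) + 3*I*√7 = (4200 + (10201/64)*(1/81)) + 3*I*√7 = (4200 + 10201/5184) + 3*I*√7 = 21783001/5184 + 3*I*√7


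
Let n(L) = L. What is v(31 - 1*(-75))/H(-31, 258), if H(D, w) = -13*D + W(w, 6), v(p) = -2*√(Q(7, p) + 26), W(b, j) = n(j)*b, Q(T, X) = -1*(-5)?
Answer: -2*√31/1951 ≈ -0.0057076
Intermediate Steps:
Q(T, X) = 5
W(b, j) = b*j (W(b, j) = j*b = b*j)
v(p) = -2*√31 (v(p) = -2*√(5 + 26) = -2*√31)
H(D, w) = -13*D + 6*w (H(D, w) = -13*D + w*6 = -13*D + 6*w)
v(31 - 1*(-75))/H(-31, 258) = (-2*√31)/(-13*(-31) + 6*258) = (-2*√31)/(403 + 1548) = -2*√31/1951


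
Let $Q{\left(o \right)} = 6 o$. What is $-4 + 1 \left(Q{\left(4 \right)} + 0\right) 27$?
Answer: $644$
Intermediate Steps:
$-4 + 1 \left(Q{\left(4 \right)} + 0\right) 27 = -4 + 1 \left(6 \cdot 4 + 0\right) 27 = -4 + 1 \left(24 + 0\right) 27 = -4 + 1 \cdot 24 \cdot 27 = -4 + 24 \cdot 27 = -4 + 648 = 644$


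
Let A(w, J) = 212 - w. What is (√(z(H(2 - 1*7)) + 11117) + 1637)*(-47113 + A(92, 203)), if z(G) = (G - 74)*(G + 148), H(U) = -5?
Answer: -76927541 - 281958*I*√5 ≈ -7.6927e+7 - 6.3048e+5*I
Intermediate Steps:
z(G) = (-74 + G)*(148 + G)
(√(z(H(2 - 1*7)) + 11117) + 1637)*(-47113 + A(92, 203)) = (√((-10952 + (-5)² + 74*(-5)) + 11117) + 1637)*(-47113 + (212 - 1*92)) = (√((-10952 + 25 - 370) + 11117) + 1637)*(-47113 + (212 - 92)) = (√(-11297 + 11117) + 1637)*(-47113 + 120) = (√(-180) + 1637)*(-46993) = (6*I*√5 + 1637)*(-46993) = (1637 + 6*I*√5)*(-46993) = -76927541 - 281958*I*√5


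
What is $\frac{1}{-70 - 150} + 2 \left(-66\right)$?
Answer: $- \frac{29041}{220} \approx -132.0$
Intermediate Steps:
$\frac{1}{-70 - 150} + 2 \left(-66\right) = \frac{1}{-220} - 132 = - \frac{1}{220} - 132 = - \frac{29041}{220}$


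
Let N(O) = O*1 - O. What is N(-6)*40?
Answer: 0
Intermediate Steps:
N(O) = 0 (N(O) = O - O = 0)
N(-6)*40 = 0*40 = 0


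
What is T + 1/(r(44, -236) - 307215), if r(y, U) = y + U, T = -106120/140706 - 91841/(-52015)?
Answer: 379274869835572/374976215987355 ≈ 1.0115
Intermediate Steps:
T = 3701373973/3659411295 (T = -106120*1/140706 - 91841*(-1/52015) = -53060/70353 + 91841/52015 = 3701373973/3659411295 ≈ 1.0115)
r(y, U) = U + y
T + 1/(r(44, -236) - 307215) = 3701373973/3659411295 + 1/((-236 + 44) - 307215) = 3701373973/3659411295 + 1/(-192 - 307215) = 3701373973/3659411295 + 1/(-307407) = 3701373973/3659411295 - 1/307407 = 379274869835572/374976215987355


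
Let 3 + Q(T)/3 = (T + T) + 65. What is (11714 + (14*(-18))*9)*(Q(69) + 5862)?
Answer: 61040052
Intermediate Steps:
Q(T) = 186 + 6*T (Q(T) = -9 + 3*((T + T) + 65) = -9 + 3*(2*T + 65) = -9 + 3*(65 + 2*T) = -9 + (195 + 6*T) = 186 + 6*T)
(11714 + (14*(-18))*9)*(Q(69) + 5862) = (11714 + (14*(-18))*9)*((186 + 6*69) + 5862) = (11714 - 252*9)*((186 + 414) + 5862) = (11714 - 2268)*(600 + 5862) = 9446*6462 = 61040052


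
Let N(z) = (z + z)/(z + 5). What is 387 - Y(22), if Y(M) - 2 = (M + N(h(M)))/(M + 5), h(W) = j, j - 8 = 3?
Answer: 82973/216 ≈ 384.13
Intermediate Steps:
j = 11 (j = 8 + 3 = 11)
h(W) = 11
N(z) = 2*z/(5 + z) (N(z) = (2*z)/(5 + z) = 2*z/(5 + z))
Y(M) = 2 + (11/8 + M)/(5 + M) (Y(M) = 2 + (M + 2*11/(5 + 11))/(M + 5) = 2 + (M + 2*11/16)/(5 + M) = 2 + (M + 2*11*(1/16))/(5 + M) = 2 + (M + 11/8)/(5 + M) = 2 + (11/8 + M)/(5 + M))
387 - Y(22) = 387 - (91 + 24*22)/(8*(5 + 22)) = 387 - (91 + 528)/(8*27) = 387 - 619/(8*27) = 387 - 1*619/216 = 387 - 619/216 = 82973/216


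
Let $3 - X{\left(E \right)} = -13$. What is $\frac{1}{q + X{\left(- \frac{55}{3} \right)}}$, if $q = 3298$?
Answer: $\frac{1}{3314} \approx 0.00030175$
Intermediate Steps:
$X{\left(E \right)} = 16$ ($X{\left(E \right)} = 3 - -13 = 3 + 13 = 16$)
$\frac{1}{q + X{\left(- \frac{55}{3} \right)}} = \frac{1}{3298 + 16} = \frac{1}{3314}$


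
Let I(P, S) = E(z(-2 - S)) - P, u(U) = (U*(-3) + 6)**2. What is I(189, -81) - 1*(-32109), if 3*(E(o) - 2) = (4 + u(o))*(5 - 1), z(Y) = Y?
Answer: 309226/3 ≈ 1.0308e+5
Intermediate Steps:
u(U) = (6 - 3*U)**2 (u(U) = (-3*U + 6)**2 = (6 - 3*U)**2)
E(o) = 22/3 + 12*(-2 + o)**2 (E(o) = 2 + ((4 + 9*(-2 + o)**2)*(5 - 1))/3 = 2 + ((4 + 9*(-2 + o)**2)*4)/3 = 2 + (16 + 36*(-2 + o)**2)/3 = 2 + (16/3 + 12*(-2 + o)**2) = 22/3 + 12*(-2 + o)**2)
I(P, S) = 22/3 - P + 12*(-4 - S)**2 (I(P, S) = (22/3 + 12*(-2 + (-2 - S))**2) - P = (22/3 + 12*(-4 - S)**2) - P = 22/3 - P + 12*(-4 - S)**2)
I(189, -81) - 1*(-32109) = (22/3 - 1*189 + 12*(4 - 81)**2) - 1*(-32109) = (22/3 - 189 + 12*(-77)**2) + 32109 = (22/3 - 189 + 12*5929) + 32109 = (22/3 - 189 + 71148) + 32109 = 212899/3 + 32109 = 309226/3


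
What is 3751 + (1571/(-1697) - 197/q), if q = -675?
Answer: 4295950609/1145475 ≈ 3750.4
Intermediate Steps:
3751 + (1571/(-1697) - 197/q) = 3751 + (1571/(-1697) - 197/(-675)) = 3751 + (1571*(-1/1697) - 197*(-1/675)) = 3751 + (-1571/1697 + 197/675) = 3751 - 726116/1145475 = 4295950609/1145475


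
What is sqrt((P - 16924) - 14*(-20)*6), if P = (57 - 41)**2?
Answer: 2*I*sqrt(3747) ≈ 122.43*I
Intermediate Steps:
P = 256 (P = 16**2 = 256)
sqrt((P - 16924) - 14*(-20)*6) = sqrt((256 - 16924) - 14*(-20)*6) = sqrt(-16668 + 280*6) = sqrt(-16668 + 1680) = sqrt(-14988) = 2*I*sqrt(3747)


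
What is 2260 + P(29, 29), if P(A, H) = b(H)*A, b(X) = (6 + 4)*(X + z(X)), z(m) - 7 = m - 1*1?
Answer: 20820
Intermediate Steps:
z(m) = 6 + m (z(m) = 7 + (m - 1*1) = 7 + (m - 1) = 7 + (-1 + m) = 6 + m)
b(X) = 60 + 20*X (b(X) = (6 + 4)*(X + (6 + X)) = 10*(6 + 2*X) = 60 + 20*X)
P(A, H) = A*(60 + 20*H) (P(A, H) = (60 + 20*H)*A = A*(60 + 20*H))
2260 + P(29, 29) = 2260 + 20*29*(3 + 29) = 2260 + 20*29*32 = 2260 + 18560 = 20820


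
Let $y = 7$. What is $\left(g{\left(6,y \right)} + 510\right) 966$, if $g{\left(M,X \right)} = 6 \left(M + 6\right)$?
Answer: $562212$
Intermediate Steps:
$g{\left(M,X \right)} = 36 + 6 M$ ($g{\left(M,X \right)} = 6 \left(6 + M\right) = 36 + 6 M$)
$\left(g{\left(6,y \right)} + 510\right) 966 = \left(\left(36 + 6 \cdot 6\right) + 510\right) 966 = \left(\left(36 + 36\right) + 510\right) 966 = \left(72 + 510\right) 966 = 582 \cdot 966 = 562212$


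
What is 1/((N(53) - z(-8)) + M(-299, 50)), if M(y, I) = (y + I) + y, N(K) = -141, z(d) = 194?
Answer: -1/883 ≈ -0.0011325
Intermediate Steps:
M(y, I) = I + 2*y (M(y, I) = (I + y) + y = I + 2*y)
1/((N(53) - z(-8)) + M(-299, 50)) = 1/((-141 - 1*194) + (50 + 2*(-299))) = 1/((-141 - 194) + (50 - 598)) = 1/(-335 - 548) = 1/(-883) = -1/883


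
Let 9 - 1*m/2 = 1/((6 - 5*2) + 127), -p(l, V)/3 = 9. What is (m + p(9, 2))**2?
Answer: 1229881/15129 ≈ 81.293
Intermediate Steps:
p(l, V) = -27 (p(l, V) = -3*9 = -27)
m = 2212/123 (m = 18 - 2/((6 - 5*2) + 127) = 18 - 2/((6 - 10) + 127) = 18 - 2/(-4 + 127) = 18 - 2/123 = 2212/123 ≈ 17.984)
(m + p(9, 2))**2 = (2212/123 - 27)**2 = (-1109/123)**2 = 1229881/15129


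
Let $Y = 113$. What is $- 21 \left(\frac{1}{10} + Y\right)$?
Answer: $- \frac{23751}{10} \approx -2375.1$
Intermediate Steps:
$- 21 \left(\frac{1}{10} + Y\right) = - 21 \left(\frac{1}{10} + 113\right) = \left(-21\right) \frac{1131}{10} = - \frac{23751}{10}$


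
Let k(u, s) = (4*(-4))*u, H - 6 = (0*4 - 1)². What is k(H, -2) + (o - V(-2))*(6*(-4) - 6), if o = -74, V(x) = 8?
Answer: 2348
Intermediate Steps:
H = 7 (H = 6 + (0*4 - 1)² = 6 + (0 - 1)² = 6 + (-1)² = 6 + 1 = 7)
k(u, s) = -16*u
k(H, -2) + (o - V(-2))*(6*(-4) - 6) = -16*7 + (-74 - 1*8)*(6*(-4) - 6) = -112 + (-74 - 8)*(-24 - 6) = -112 - 82*(-30) = -112 + 2460 = 2348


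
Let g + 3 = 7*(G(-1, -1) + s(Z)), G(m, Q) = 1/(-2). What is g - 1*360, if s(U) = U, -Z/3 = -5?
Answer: -523/2 ≈ -261.50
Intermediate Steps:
Z = 15 (Z = -3*(-5) = 15)
G(m, Q) = -1/2
g = 197/2 (g = -3 + 7*(-1/2 + 15) = -3 + 7*(29/2) = -3 + 203/2 = 197/2 ≈ 98.500)
g - 1*360 = 197/2 - 1*360 = 197/2 - 360 = -523/2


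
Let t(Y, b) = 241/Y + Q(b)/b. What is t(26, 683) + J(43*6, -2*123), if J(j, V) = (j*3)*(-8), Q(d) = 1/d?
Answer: -74988573213/12128714 ≈ -6182.7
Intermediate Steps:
t(Y, b) = b**(-2) + 241/Y (t(Y, b) = 241/Y + 1/(b*b) = 241/Y + b**(-2) = b**(-2) + 241/Y)
J(j, V) = -24*j (J(j, V) = (3*j)*(-8) = -24*j)
t(26, 683) + J(43*6, -2*123) = (683**(-2) + 241/26) - 1032*6 = (1/466489 + 241*(1/26)) - 24*258 = (1/466489 + 241/26) - 6192 = 112423875/12128714 - 6192 = -74988573213/12128714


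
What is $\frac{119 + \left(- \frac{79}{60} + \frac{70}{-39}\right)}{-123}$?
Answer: $- \frac{30131}{31980} \approx -0.94218$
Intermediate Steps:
$\frac{119 + \left(- \frac{79}{60} + \frac{70}{-39}\right)}{-123} = - \frac{119 + \left(\left(-79\right) \frac{1}{60} + 70 \left(- \frac{1}{39}\right)\right)}{123} = - \frac{119 - \frac{809}{260}}{123} = \left(- \frac{1}{123}\right) \frac{30131}{260} = - \frac{30131}{31980}$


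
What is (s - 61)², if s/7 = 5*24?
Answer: 606841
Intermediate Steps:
s = 840 (s = 7*(5*24) = 7*120 = 840)
(s - 61)² = (840 - 61)² = 779² = 606841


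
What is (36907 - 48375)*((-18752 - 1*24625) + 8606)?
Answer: 398753828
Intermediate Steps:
(36907 - 48375)*((-18752 - 1*24625) + 8606) = -11468*((-18752 - 24625) + 8606) = -11468*(-43377 + 8606) = -11468*(-34771) = 398753828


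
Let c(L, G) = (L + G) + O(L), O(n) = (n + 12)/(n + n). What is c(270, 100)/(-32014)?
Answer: -33347/2881260 ≈ -0.011574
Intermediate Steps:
O(n) = (12 + n)/(2*n) (O(n) = (12 + n)/((2*n)) = (12 + n)*(1/(2*n)) = (12 + n)/(2*n))
c(L, G) = G + L + (12 + L)/(2*L) (c(L, G) = (L + G) + (12 + L)/(2*L) = (G + L) + (12 + L)/(2*L) = G + L + (12 + L)/(2*L))
c(270, 100)/(-32014) = (1/2 + 100 + 270 + 6/270)/(-32014) = (1/2 + 100 + 270 + 6*(1/270))*(-1/32014) = (1/2 + 100 + 270 + 1/45)*(-1/32014) = (33347/90)*(-1/32014) = -33347/2881260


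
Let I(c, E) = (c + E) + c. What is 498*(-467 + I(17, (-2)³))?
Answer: -219618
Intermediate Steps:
I(c, E) = E + 2*c (I(c, E) = (E + c) + c = E + 2*c)
498*(-467 + I(17, (-2)³)) = 498*(-467 + ((-2)³ + 2*17)) = 498*(-467 + (-8 + 34)) = 498*(-467 + 26) = 498*(-441) = -219618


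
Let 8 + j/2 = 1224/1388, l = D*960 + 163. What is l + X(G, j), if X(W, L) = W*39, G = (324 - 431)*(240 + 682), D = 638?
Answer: -3234863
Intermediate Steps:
l = 612643 (l = 638*960 + 163 = 612480 + 163 = 612643)
G = -98654 (G = -107*922 = -98654)
j = -4940/347 (j = -16 + 2*(1224/1388) = -16 + 2*(1224*(1/1388)) = -16 + 2*(306/347) = -16 + 612/347 = -4940/347 ≈ -14.236)
X(W, L) = 39*W
l + X(G, j) = 612643 + 39*(-98654) = 612643 - 3847506 = -3234863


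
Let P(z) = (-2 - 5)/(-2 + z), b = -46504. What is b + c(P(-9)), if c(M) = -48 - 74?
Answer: -46626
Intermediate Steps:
P(z) = -7/(-2 + z)
c(M) = -122
b + c(P(-9)) = -46504 - 122 = -46626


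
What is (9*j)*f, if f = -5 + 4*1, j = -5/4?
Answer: 45/4 ≈ 11.250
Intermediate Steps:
j = -5/4 (j = -5*1/4 = -5/4 ≈ -1.2500)
f = -1 (f = -5 + 4 = -1)
(9*j)*f = (9*(-5/4))*(-1) = -45/4*(-1) = 45/4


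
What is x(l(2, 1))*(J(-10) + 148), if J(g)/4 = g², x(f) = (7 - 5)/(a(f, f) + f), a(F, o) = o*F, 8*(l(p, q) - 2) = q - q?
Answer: 548/3 ≈ 182.67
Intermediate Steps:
l(p, q) = 2 (l(p, q) = 2 + (q - q)/8 = 2 + (⅛)*0 = 2 + 0 = 2)
a(F, o) = F*o
x(f) = 2/(f + f²) (x(f) = (7 - 5)/(f*f + f) = 2/(f² + f) = 2/(f + f²))
J(g) = 4*g²
x(l(2, 1))*(J(-10) + 148) = (2/(2*(1 + 2)))*(4*(-10)² + 148) = (2*(½)/3)*(4*100 + 148) = (2*(½)*(⅓))*(400 + 148) = (⅓)*548 = 548/3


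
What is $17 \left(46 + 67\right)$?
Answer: $1921$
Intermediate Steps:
$17 \left(46 + 67\right) = 17 \cdot 113 = 1921$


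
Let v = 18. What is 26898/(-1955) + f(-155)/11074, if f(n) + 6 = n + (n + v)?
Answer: -149225521/10824835 ≈ -13.785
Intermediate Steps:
f(n) = 12 + 2*n (f(n) = -6 + (n + (n + 18)) = -6 + (n + (18 + n)) = -6 + (18 + 2*n) = 12 + 2*n)
26898/(-1955) + f(-155)/11074 = 26898/(-1955) + (12 + 2*(-155))/11074 = 26898*(-1/1955) + (12 - 310)*(1/11074) = -26898/1955 - 298*1/11074 = -26898/1955 - 149/5537 = -149225521/10824835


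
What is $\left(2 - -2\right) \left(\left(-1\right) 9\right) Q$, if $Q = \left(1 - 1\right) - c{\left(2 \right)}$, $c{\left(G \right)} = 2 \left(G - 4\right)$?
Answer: $-144$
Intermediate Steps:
$c{\left(G \right)} = -8 + 2 G$ ($c{\left(G \right)} = 2 \left(-4 + G\right) = -8 + 2 G$)
$Q = 4$ ($Q = \left(1 - 1\right) - \left(-8 + 2 \cdot 2\right) = 0 - \left(-8 + 4\right) = 0 - -4 = 0 + 4 = 4$)
$\left(2 - -2\right) \left(\left(-1\right) 9\right) Q = \left(2 - -2\right) \left(\left(-1\right) 9\right) 4 = \left(2 + 2\right) \left(-9\right) 4 = 4 \left(-9\right) 4 = \left(-36\right) 4 = -144$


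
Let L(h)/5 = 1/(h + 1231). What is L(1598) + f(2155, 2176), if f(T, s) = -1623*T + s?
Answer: -9888455476/2829 ≈ -3.4954e+6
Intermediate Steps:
L(h) = 5/(1231 + h) (L(h) = 5/(h + 1231) = 5/(1231 + h))
f(T, s) = s - 1623*T
L(1598) + f(2155, 2176) = 5/(1231 + 1598) + (2176 - 1623*2155) = 5/2829 + (2176 - 3497565) = 5*(1/2829) - 3495389 = 5/2829 - 3495389 = -9888455476/2829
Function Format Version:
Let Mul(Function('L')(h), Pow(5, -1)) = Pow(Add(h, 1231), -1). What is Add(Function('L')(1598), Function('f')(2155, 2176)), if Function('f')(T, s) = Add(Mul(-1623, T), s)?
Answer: Rational(-9888455476, 2829) ≈ -3.4954e+6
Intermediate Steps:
Function('L')(h) = Mul(5, Pow(Add(1231, h), -1)) (Function('L')(h) = Mul(5, Pow(Add(h, 1231), -1)) = Mul(5, Pow(Add(1231, h), -1)))
Function('f')(T, s) = Add(s, Mul(-1623, T))
Add(Function('L')(1598), Function('f')(2155, 2176)) = Add(Mul(5, Pow(Add(1231, 1598), -1)), Add(2176, Mul(-1623, 2155))) = Add(Mul(5, Pow(2829, -1)), Add(2176, -3497565)) = Add(Mul(5, Rational(1, 2829)), -3495389) = Add(Rational(5, 2829), -3495389) = Rational(-9888455476, 2829)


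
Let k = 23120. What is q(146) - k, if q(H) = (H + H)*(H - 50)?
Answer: 4912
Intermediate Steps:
q(H) = 2*H*(-50 + H) (q(H) = (2*H)*(-50 + H) = 2*H*(-50 + H))
q(146) - k = 2*146*(-50 + 146) - 1*23120 = 2*146*96 - 23120 = 28032 - 23120 = 4912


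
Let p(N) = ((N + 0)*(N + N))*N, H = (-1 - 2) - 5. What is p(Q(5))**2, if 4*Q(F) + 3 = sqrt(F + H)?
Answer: -27/16 ≈ -1.6875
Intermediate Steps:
H = -8 (H = -3 - 5 = -8)
Q(F) = -3/4 + sqrt(-8 + F)/4 (Q(F) = -3/4 + sqrt(F - 8)/4 = -3/4 + sqrt(-8 + F)/4)
p(N) = 2*N**3 (p(N) = (N*(2*N))*N = (2*N**2)*N = 2*N**3)
p(Q(5))**2 = (2*(-3/4 + sqrt(-8 + 5)/4)**3)**2 = (2*(-3/4 + sqrt(-3)/4)**3)**2 = (2*(-3/4 + (I*sqrt(3))/4)**3)**2 = (2*(-3/4 + I*sqrt(3)/4)**3)**2 = 4*(-3/4 + I*sqrt(3)/4)**6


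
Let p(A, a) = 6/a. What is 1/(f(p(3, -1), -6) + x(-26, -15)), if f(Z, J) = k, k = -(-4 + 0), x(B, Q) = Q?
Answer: -1/11 ≈ -0.090909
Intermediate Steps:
k = 4 (k = -1*(-4) = 4)
f(Z, J) = 4
1/(f(p(3, -1), -6) + x(-26, -15)) = 1/(4 - 15) = 1/(-11) = -1/11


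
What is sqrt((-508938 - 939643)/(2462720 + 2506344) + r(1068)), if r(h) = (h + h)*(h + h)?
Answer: sqrt(28163826378177039358)/2484532 ≈ 2136.0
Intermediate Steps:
r(h) = 4*h**2 (r(h) = (2*h)*(2*h) = 4*h**2)
sqrt((-508938 - 939643)/(2462720 + 2506344) + r(1068)) = sqrt((-508938 - 939643)/(2462720 + 2506344) + 4*1068**2) = sqrt(-1448581/4969064 + 4*1140624) = sqrt(-1448581*1/4969064 + 4562496) = sqrt(-1448581/4969064 + 4562496) = sqrt(22671333175163/4969064) = sqrt(28163826378177039358)/2484532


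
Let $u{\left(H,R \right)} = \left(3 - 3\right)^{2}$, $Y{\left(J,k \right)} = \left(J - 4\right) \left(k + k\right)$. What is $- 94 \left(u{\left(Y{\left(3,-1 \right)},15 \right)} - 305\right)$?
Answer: $28670$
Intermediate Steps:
$Y{\left(J,k \right)} = 2 k \left(-4 + J\right)$ ($Y{\left(J,k \right)} = \left(-4 + J\right) 2 k = 2 k \left(-4 + J\right)$)
$u{\left(H,R \right)} = 0$ ($u{\left(H,R \right)} = 0^{2} = 0$)
$- 94 \left(u{\left(Y{\left(3,-1 \right)},15 \right)} - 305\right) = - 94 \left(0 - 305\right) = \left(-94\right) \left(-305\right) = 28670$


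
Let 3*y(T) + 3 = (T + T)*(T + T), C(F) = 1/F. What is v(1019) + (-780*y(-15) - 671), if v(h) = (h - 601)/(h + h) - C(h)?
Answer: -238334721/1019 ≈ -2.3389e+5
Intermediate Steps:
y(T) = -1 + 4*T²/3 (y(T) = -1 + ((T + T)*(T + T))/3 = -1 + ((2*T)*(2*T))/3 = -1 + (4*T²)/3 = -1 + 4*T²/3)
v(h) = -1/h + (-601 + h)/(2*h) (v(h) = (h - 601)/(h + h) - 1/h = (-601 + h)/((2*h)) - 1/h = (-601 + h)*(1/(2*h)) - 1/h = (-601 + h)/(2*h) - 1/h = -1/h + (-601 + h)/(2*h))
v(1019) + (-780*y(-15) - 671) = (½)*(-603 + 1019)/1019 + (-780*(-1 + (4/3)*(-15)²) - 671) = (½)*(1/1019)*416 + (-780*(-1 + (4/3)*225) - 671) = 208/1019 + (-780*(-1 + 300) - 671) = 208/1019 + (-780*299 - 671) = 208/1019 + (-233220 - 671) = 208/1019 - 233891 = -238334721/1019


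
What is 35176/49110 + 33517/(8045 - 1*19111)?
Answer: -57125557/24702330 ≈ -2.3126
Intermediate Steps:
35176/49110 + 33517/(8045 - 1*19111) = 35176*(1/49110) + 33517/(8045 - 19111) = 17588/24555 + 33517/(-11066) = 17588/24555 + 33517*(-1/11066) = 17588/24555 - 3047/1006 = -57125557/24702330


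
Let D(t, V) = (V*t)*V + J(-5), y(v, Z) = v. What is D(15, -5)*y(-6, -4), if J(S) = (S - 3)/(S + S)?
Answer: -11274/5 ≈ -2254.8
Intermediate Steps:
J(S) = (-3 + S)/(2*S) (J(S) = (-3 + S)/((2*S)) = (-3 + S)*(1/(2*S)) = (-3 + S)/(2*S))
D(t, V) = 4/5 + t*V**2 (D(t, V) = (V*t)*V + (1/2)*(-3 - 5)/(-5) = t*V**2 + (1/2)*(-1/5)*(-8) = t*V**2 + 4/5 = 4/5 + t*V**2)
D(15, -5)*y(-6, -4) = (4/5 + 15*(-5)**2)*(-6) = (4/5 + 15*25)*(-6) = (4/5 + 375)*(-6) = (1879/5)*(-6) = -11274/5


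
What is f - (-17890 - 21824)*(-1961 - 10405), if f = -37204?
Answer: -491140528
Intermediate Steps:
f - (-17890 - 21824)*(-1961 - 10405) = -37204 - (-17890 - 21824)*(-1961 - 10405) = -37204 - (-39714)*(-12366) = -37204 - 1*491103324 = -37204 - 491103324 = -491140528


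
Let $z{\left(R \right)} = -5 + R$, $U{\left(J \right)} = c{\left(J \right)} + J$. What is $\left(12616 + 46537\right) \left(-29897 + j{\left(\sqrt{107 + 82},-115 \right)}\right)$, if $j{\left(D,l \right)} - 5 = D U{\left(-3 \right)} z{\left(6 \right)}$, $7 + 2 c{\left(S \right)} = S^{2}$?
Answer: $-1768201476 - 354918 \sqrt{21} \approx -1.7698 \cdot 10^{9}$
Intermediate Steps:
$c{\left(S \right)} = - \frac{7}{2} + \frac{S^{2}}{2}$
$U{\left(J \right)} = - \frac{7}{2} + J + \frac{J^{2}}{2}$ ($U{\left(J \right)} = \left(- \frac{7}{2} + \frac{J^{2}}{2}\right) + J = - \frac{7}{2} + J + \frac{J^{2}}{2}$)
$j{\left(D,l \right)} = 5 - 2 D$ ($j{\left(D,l \right)} = 5 + D \left(- \frac{7}{2} - 3 + \frac{\left(-3\right)^{2}}{2}\right) \left(-5 + 6\right) = 5 + D \left(- \frac{7}{2} - 3 + \frac{1}{2} \cdot 9\right) 1 = 5 + D \left(- \frac{7}{2} - 3 + \frac{9}{2}\right) 1 = 5 + D \left(-2\right) 1 = 5 + - 2 D 1 = 5 - 2 D$)
$\left(12616 + 46537\right) \left(-29897 + j{\left(\sqrt{107 + 82},-115 \right)}\right) = \left(12616 + 46537\right) \left(-29897 + \left(5 - 2 \sqrt{107 + 82}\right)\right) = 59153 \left(-29897 + \left(5 - 2 \sqrt{189}\right)\right) = 59153 \left(-29897 + \left(5 - 2 \cdot 3 \sqrt{21}\right)\right) = 59153 \left(-29897 + \left(5 - 6 \sqrt{21}\right)\right) = 59153 \left(-29892 - 6 \sqrt{21}\right) = -1768201476 - 354918 \sqrt{21}$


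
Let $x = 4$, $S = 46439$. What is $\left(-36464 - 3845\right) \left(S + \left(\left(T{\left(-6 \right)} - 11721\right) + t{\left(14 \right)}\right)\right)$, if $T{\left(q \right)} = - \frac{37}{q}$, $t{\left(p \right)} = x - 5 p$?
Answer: $- \frac{8382216241}{6} \approx -1.397 \cdot 10^{9}$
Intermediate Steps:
$t{\left(p \right)} = 4 - 5 p$
$\left(-36464 - 3845\right) \left(S + \left(\left(T{\left(-6 \right)} - 11721\right) + t{\left(14 \right)}\right)\right) = \left(-36464 - 3845\right) \left(46439 + \left(\left(- \frac{37}{-6} - 11721\right) + \left(4 - 70\right)\right)\right) = - 40309 \left(46439 + \left(\left(\left(-37\right) \left(- \frac{1}{6}\right) - 11721\right) + \left(4 - 70\right)\right)\right) = - 40309 \left(46439 + \left(\left(\frac{37}{6} - 11721\right) - 66\right)\right) = - 40309 \left(46439 - \frac{70685}{6}\right) = \left(-40309\right) \frac{207949}{6} = - \frac{8382216241}{6}$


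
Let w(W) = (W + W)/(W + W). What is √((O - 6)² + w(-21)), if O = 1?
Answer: √26 ≈ 5.0990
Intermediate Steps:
w(W) = 1 (w(W) = (2*W)/((2*W)) = (2*W)*(1/(2*W)) = 1)
√((O - 6)² + w(-21)) = √((1 - 6)² + 1) = √((-5)² + 1) = √(25 + 1) = √26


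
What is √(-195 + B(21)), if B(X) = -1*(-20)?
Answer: 5*I*√7 ≈ 13.229*I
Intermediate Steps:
B(X) = 20
√(-195 + B(21)) = √(-195 + 20) = √(-175) = 5*I*√7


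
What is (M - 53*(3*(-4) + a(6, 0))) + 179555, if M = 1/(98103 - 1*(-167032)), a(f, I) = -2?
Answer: 47803045096/265135 ≈ 1.8030e+5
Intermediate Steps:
M = 1/265135 (M = 1/(98103 + 167032) = 1/265135 ≈ 3.7717e-6)
(M - 53*(3*(-4) + a(6, 0))) + 179555 = (1/265135 - 53*(3*(-4) - 2)) + 179555 = (1/265135 - 53*(-12 - 2)) + 179555 = (1/265135 - 53*(-14)) + 179555 = (1/265135 + 742) + 179555 = 196730171/265135 + 179555 = 47803045096/265135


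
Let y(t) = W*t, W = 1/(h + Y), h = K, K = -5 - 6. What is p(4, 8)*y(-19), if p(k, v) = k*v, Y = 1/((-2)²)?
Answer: 2432/43 ≈ 56.558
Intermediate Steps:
K = -11
Y = ¼ (Y = 1/4 = ¼ ≈ 0.25000)
h = -11
W = -4/43 (W = 1/(-11 + ¼) = 1/(-43/4) = -4/43 ≈ -0.093023)
y(t) = -4*t/43
p(4, 8)*y(-19) = (4*8)*(-4/43*(-19)) = 32*(76/43) = 2432/43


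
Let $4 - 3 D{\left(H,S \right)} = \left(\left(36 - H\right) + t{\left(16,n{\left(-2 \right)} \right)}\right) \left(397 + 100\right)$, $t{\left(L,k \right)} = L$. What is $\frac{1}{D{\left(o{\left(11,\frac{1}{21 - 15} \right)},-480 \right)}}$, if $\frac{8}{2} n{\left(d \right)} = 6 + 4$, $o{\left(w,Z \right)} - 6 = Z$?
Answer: $- \frac{18}{136651} \approx -0.00013172$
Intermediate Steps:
$o{\left(w,Z \right)} = 6 + Z$
$n{\left(d \right)} = \frac{5}{2}$ ($n{\left(d \right)} = \frac{6 + 4}{4} = \frac{1}{4} \cdot 10 = \frac{5}{2}$)
$D{\left(H,S \right)} = - \frac{25840}{3} + \frac{497 H}{3}$ ($D{\left(H,S \right)} = \frac{4}{3} - \frac{\left(\left(36 - H\right) + 16\right) \left(397 + 100\right)}{3} = \frac{4}{3} - \frac{\left(52 - H\right) 497}{3} = \frac{4}{3} - \frac{25844 - 497 H}{3} = \frac{4}{3} + \left(- \frac{25844}{3} + \frac{497 H}{3}\right) = - \frac{25840}{3} + \frac{497 H}{3}$)
$\frac{1}{D{\left(o{\left(11,\frac{1}{21 - 15} \right)},-480 \right)}} = \frac{1}{- \frac{25840}{3} + \frac{497 \left(6 + \frac{1}{21 - 15}\right)}{3}} = \frac{1}{- \frac{25840}{3} + \frac{497 \left(6 + \frac{1}{6}\right)}{3}} = \frac{1}{- \frac{25840}{3} + \frac{497}{3} \cdot \frac{37}{6}} = \frac{1}{- \frac{25840}{3} + \frac{18389}{18}} = \frac{1}{- \frac{136651}{18}} = - \frac{18}{136651}$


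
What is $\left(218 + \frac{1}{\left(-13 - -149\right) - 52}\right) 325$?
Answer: $\frac{5951725}{84} \approx 70854.0$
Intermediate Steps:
$\left(218 + \frac{1}{\left(-13 - -149\right) - 52}\right) 325 = \left(218 + \frac{1}{\left(-13 + 149\right) - 52}\right) 325 = \left(218 + \frac{1}{136 - 52}\right) 325 = \left(218 + \frac{1}{84}\right) 325 = \frac{18313}{84} \cdot 325 = \frac{5951725}{84}$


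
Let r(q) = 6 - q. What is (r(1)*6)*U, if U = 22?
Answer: 660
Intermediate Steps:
(r(1)*6)*U = ((6 - 1*1)*6)*22 = ((6 - 1)*6)*22 = (5*6)*22 = 30*22 = 660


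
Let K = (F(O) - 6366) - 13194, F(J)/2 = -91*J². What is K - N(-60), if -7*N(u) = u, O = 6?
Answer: -182844/7 ≈ -26121.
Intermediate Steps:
F(J) = -182*J² (F(J) = 2*(-91*J²) = -182*J²)
N(u) = -u/7
K = -26112 (K = (-182*6² - 6366) - 13194 = (-182*36 - 6366) - 13194 = (-6552 - 6366) - 13194 = -12918 - 13194 = -26112)
K - N(-60) = -26112 - (-1)*(-60)/7 = -26112 - 1*60/7 = -26112 - 60/7 = -182844/7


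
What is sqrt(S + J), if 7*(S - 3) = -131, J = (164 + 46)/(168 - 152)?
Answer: I*sqrt(2030)/28 ≈ 1.6091*I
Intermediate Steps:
J = 105/8 (J = 210/16 = 210*(1/16) = 105/8 ≈ 13.125)
S = -110/7 (S = 3 + (1/7)*(-131) = 3 - 131/7 = -110/7 ≈ -15.714)
sqrt(S + J) = sqrt(-110/7 + 105/8) = sqrt(-145/56) = I*sqrt(2030)/28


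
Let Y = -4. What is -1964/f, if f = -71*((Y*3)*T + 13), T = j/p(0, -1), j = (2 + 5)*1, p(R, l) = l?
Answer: 1964/6887 ≈ 0.28517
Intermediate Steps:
j = 7 (j = 7*1 = 7)
T = -7 (T = 7/(-1) = 7*(-1) = -7)
f = -6887 (f = -71*(-4*3*(-7) + 13) = -71*(-12*(-7) + 13) = -71*(84 + 13) = -71*97 = -6887)
-1964/f = -1964/(-6887) = -1964*(-1/6887) = 1964/6887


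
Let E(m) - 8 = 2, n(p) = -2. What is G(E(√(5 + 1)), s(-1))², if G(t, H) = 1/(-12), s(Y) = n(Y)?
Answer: 1/144 ≈ 0.0069444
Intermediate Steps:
E(m) = 10 (E(m) = 8 + 2 = 10)
s(Y) = -2
G(t, H) = -1/12
G(E(√(5 + 1)), s(-1))² = (-1/12)² = 1/144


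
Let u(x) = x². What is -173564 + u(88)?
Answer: -165820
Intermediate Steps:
-173564 + u(88) = -173564 + 88² = -173564 + 7744 = -165820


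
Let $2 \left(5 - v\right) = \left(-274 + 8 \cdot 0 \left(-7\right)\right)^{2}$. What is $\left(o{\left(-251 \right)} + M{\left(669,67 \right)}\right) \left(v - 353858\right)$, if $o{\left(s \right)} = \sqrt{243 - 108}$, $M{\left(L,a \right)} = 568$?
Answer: $-222310088 - 1174173 \sqrt{15} \approx -2.2686 \cdot 10^{8}$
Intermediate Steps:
$o{\left(s \right)} = 3 \sqrt{15}$ ($o{\left(s \right)} = \sqrt{135} = 3 \sqrt{15}$)
$v = -37533$ ($v = 5 - \frac{\left(-274 + 8 \cdot 0 \left(-7\right)\right)^{2}}{2} = 5 - \frac{\left(-274 + 0 \left(-7\right)\right)^{2}}{2} = 5 - \frac{\left(-274 + 0\right)^{2}}{2} = 5 - \frac{\left(-274\right)^{2}}{2} = 5 - 37538 = -37533$)
$\left(o{\left(-251 \right)} + M{\left(669,67 \right)}\right) \left(v - 353858\right) = \left(3 \sqrt{15} + 568\right) \left(-37533 - 353858\right) = \left(568 + 3 \sqrt{15}\right) \left(-391391\right) = -222310088 - 1174173 \sqrt{15}$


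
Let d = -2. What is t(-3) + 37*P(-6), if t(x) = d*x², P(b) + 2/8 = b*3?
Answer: -2773/4 ≈ -693.25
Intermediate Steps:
P(b) = -¼ + 3*b (P(b) = -¼ + b*3 = -¼ + 3*b)
t(x) = -2*x²
t(-3) + 37*P(-6) = -2*(-3)² + 37*(-¼ + 3*(-6)) = -2*9 + 37*(-¼ - 18) = -18 + 37*(-73/4) = -18 - 2701/4 = -2773/4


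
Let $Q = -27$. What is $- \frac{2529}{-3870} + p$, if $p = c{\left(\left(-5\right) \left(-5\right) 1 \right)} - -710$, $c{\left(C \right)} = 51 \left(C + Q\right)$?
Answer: $\frac{261721}{430} \approx 608.65$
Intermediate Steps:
$c{\left(C \right)} = -1377 + 51 C$ ($c{\left(C \right)} = 51 \left(C - 27\right) = 51 \left(-27 + C\right) = -1377 + 51 C$)
$p = 608$ ($p = \left(-1377 + 51 \left(-5\right) \left(-5\right) 1\right) - -710 = \left(-1377 + 51 \cdot 25 \cdot 1\right) + \left(-232 + 942\right) = \left(-1377 + 51 \cdot 25\right) + 710 = \left(-1377 + 1275\right) + 710 = -102 + 710 = 608$)
$- \frac{2529}{-3870} + p = - \frac{2529}{-3870} + 608 = \left(-2529\right) \left(- \frac{1}{3870}\right) + 608 = \frac{281}{430} + 608 = \frac{261721}{430}$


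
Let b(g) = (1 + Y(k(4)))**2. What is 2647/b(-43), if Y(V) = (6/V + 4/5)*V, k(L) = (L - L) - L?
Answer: 66175/361 ≈ 183.31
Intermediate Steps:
k(L) = -L (k(L) = 0 - L = -L)
Y(V) = V*(4/5 + 6/V) (Y(V) = (6/V + 4*(1/5))*V = (6/V + 4/5)*V = (4/5 + 6/V)*V = V*(4/5 + 6/V))
b(g) = 361/25 (b(g) = (1 + (6 + 4*(-1*4)/5))**2 = (1 + (6 + (4/5)*(-4)))**2 = (1 + (6 - 16/5))**2 = (1 + 14/5)**2 = (19/5)**2 = 361/25)
2647/b(-43) = 2647/(361/25) = 2647*(25/361) = 66175/361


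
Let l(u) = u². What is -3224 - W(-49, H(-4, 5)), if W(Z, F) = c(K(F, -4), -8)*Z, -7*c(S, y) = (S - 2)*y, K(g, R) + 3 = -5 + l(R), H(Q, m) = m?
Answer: -2888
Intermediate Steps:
K(g, R) = -8 + R² (K(g, R) = -3 + (-5 + R²) = -8 + R²)
c(S, y) = -y*(-2 + S)/7 (c(S, y) = -(S - 2)*y/7 = -(-2 + S)*y/7 = -y*(-2 + S)/7)
W(Z, F) = 48*Z/7 (W(Z, F) = ((⅐)*(-8)*(2 - (-8 + (-4)²)))*Z = ((⅐)*(-8)*(2 - (-8 + 16)))*Z = ((⅐)*(-8)*(2 - 1*8))*Z = ((⅐)*(-8)*(2 - 8))*Z = ((⅐)*(-8)*(-6))*Z = 48*Z/7)
-3224 - W(-49, H(-4, 5)) = -3224 - 48*(-49)/7 = -3224 - 1*(-336) = -3224 + 336 = -2888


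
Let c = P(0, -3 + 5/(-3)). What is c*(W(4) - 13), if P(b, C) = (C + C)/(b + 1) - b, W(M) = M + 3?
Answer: 56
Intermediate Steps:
W(M) = 3 + M
P(b, C) = -b + 2*C/(1 + b) (P(b, C) = (2*C)/(1 + b) - b = 2*C/(1 + b) - b = -b + 2*C/(1 + b))
c = -28/3 (c = (-1*0 - 1*0**2 + 2*(-3 + 5/(-3)))/(1 + 0) = (0 - 1*0 + 2*(-3 - 1/3*5))/1 = 1*(0 + 0 + 2*(-3 - 5/3)) = 1*(0 + 0 + 2*(-14/3)) = 1*(0 + 0 - 28/3) = 1*(-28/3) = -28/3 ≈ -9.3333)
c*(W(4) - 13) = -28*((3 + 4) - 13)/3 = -28*(7 - 13)/3 = -28/3*(-6) = 56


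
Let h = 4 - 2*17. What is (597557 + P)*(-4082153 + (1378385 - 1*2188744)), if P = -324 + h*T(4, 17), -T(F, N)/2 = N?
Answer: -2926959981536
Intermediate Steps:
T(F, N) = -2*N
h = -30 (h = 4 - 34 = -30)
P = 696 (P = -324 - (-60)*17 = -324 - 30*(-34) = -324 + 1020 = 696)
(597557 + P)*(-4082153 + (1378385 - 1*2188744)) = (597557 + 696)*(-4082153 + (1378385 - 1*2188744)) = 598253*(-4082153 + (1378385 - 2188744)) = 598253*(-4082153 - 810359) = 598253*(-4892512) = -2926959981536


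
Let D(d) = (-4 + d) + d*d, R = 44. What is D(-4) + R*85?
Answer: 3748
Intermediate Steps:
D(d) = -4 + d + d**2 (D(d) = (-4 + d) + d**2 = -4 + d + d**2)
D(-4) + R*85 = (-4 - 4 + (-4)**2) + 44*85 = (-4 - 4 + 16) + 3740 = 8 + 3740 = 3748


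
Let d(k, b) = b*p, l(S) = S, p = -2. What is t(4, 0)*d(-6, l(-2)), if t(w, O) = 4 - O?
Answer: 16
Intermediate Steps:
d(k, b) = -2*b (d(k, b) = b*(-2) = -2*b)
t(4, 0)*d(-6, l(-2)) = (4 - 1*0)*(-2*(-2)) = (4 + 0)*4 = 4*4 = 16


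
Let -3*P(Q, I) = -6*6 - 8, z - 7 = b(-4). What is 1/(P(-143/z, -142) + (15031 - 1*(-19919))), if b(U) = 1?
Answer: 3/104894 ≈ 2.8600e-5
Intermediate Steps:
z = 8 (z = 7 + 1 = 8)
P(Q, I) = 44/3 (P(Q, I) = -(-6*6 - 8)/3 = -(-36 - 8)/3 = -⅓*(-44) = 44/3)
1/(P(-143/z, -142) + (15031 - 1*(-19919))) = 1/(44/3 + (15031 - 1*(-19919))) = 1/(44/3 + (15031 + 19919)) = 1/(44/3 + 34950) = 1/(104894/3) = 3/104894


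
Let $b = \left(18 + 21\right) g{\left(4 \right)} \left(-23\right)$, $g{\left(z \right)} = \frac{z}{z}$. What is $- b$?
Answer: $897$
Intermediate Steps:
$g{\left(z \right)} = 1$
$b = -897$ ($b = \left(18 + 21\right) 1 \left(-23\right) = 39 \cdot 1 \left(-23\right) = 39 \left(-23\right) = -897$)
$- b = \left(-1\right) \left(-897\right) = 897$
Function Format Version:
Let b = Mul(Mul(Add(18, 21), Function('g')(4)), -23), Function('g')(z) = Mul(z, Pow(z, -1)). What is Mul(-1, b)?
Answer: 897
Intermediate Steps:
Function('g')(z) = 1
b = -897 (b = Mul(Mul(Add(18, 21), 1), -23) = Mul(Mul(39, 1), -23) = Mul(39, -23) = -897)
Mul(-1, b) = Mul(-1, -897) = 897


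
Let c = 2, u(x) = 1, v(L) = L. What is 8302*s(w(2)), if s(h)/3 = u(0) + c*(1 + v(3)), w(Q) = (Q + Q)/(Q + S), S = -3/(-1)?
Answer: 224154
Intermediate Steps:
S = 3 (S = -3*(-1) = 3)
w(Q) = 2*Q/(3 + Q) (w(Q) = (Q + Q)/(Q + 3) = (2*Q)/(3 + Q) = 2*Q/(3 + Q))
s(h) = 27 (s(h) = 3*(1 + 2*(1 + 3)) = 3*(1 + 2*4) = 3*(1 + 8) = 3*9 = 27)
8302*s(w(2)) = 8302*27 = 224154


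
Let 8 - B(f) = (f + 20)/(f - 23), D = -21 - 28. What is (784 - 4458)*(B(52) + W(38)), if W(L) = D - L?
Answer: 8681662/29 ≈ 2.9937e+5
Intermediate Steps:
D = -49
W(L) = -49 - L
B(f) = 8 - (20 + f)/(-23 + f) (B(f) = 8 - (f + 20)/(f - 23) = 8 - (20 + f)/(-23 + f))
(784 - 4458)*(B(52) + W(38)) = (784 - 4458)*((-204 + 7*52)/(-23 + 52) + (-49 - 1*38)) = -3674*((-204 + 364)/29 + (-49 - 38)) = -3674*((1/29)*160 - 87) = -3674*(160/29 - 87) = -3674*(-2363/29) = 8681662/29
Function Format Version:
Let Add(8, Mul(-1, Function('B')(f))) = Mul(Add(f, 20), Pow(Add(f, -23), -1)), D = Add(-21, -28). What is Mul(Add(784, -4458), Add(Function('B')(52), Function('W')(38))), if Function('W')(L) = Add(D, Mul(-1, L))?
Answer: Rational(8681662, 29) ≈ 2.9937e+5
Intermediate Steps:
D = -49
Function('W')(L) = Add(-49, Mul(-1, L))
Function('B')(f) = Add(8, Mul(-1, Pow(Add(-23, f), -1), Add(20, f))) (Function('B')(f) = Add(8, Mul(-1, Mul(Add(f, 20), Pow(Add(f, -23), -1)))) = Add(8, Mul(-1, Mul(Add(20, f), Pow(Add(-23, f), -1)))) = Add(8, Mul(-1, Mul(Pow(Add(-23, f), -1), Add(20, f)))) = Add(8, Mul(-1, Pow(Add(-23, f), -1), Add(20, f))))
Mul(Add(784, -4458), Add(Function('B')(52), Function('W')(38))) = Mul(Add(784, -4458), Add(Mul(Pow(Add(-23, 52), -1), Add(-204, Mul(7, 52))), Add(-49, Mul(-1, 38)))) = Mul(-3674, Add(Mul(Pow(29, -1), Add(-204, 364)), Add(-49, -38))) = Mul(-3674, Add(Mul(Rational(1, 29), 160), -87)) = Mul(-3674, Add(Rational(160, 29), -87)) = Mul(-3674, Rational(-2363, 29)) = Rational(8681662, 29)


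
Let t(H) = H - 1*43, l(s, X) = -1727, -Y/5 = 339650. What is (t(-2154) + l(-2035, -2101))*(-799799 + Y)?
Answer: 9802344276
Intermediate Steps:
Y = -1698250 (Y = -5*339650 = -1698250)
t(H) = -43 + H (t(H) = H - 43 = -43 + H)
(t(-2154) + l(-2035, -2101))*(-799799 + Y) = ((-43 - 2154) - 1727)*(-799799 - 1698250) = (-2197 - 1727)*(-2498049) = -3924*(-2498049) = 9802344276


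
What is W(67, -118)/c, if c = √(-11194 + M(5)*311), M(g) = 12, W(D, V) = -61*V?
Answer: -3599*I*√7462/3731 ≈ -83.327*I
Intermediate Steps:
c = I*√7462 (c = √(-11194 + 12*311) = √(-11194 + 3732) = √(-7462) = I*√7462 ≈ 86.383*I)
W(67, -118)/c = (-61*(-118))/((I*√7462)) = 7198*(-I*√7462/7462) = -3599*I*√7462/3731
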